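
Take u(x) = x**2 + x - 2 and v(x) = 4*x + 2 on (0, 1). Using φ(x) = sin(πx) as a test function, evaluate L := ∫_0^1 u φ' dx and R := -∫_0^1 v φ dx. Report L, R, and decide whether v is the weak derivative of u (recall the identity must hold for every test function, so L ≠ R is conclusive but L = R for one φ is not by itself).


LHS = -4/π, RHS = -8/π. No, v is not the weak derivative of u.

u(x) = x**2 + x - 2, classical derivative u'(x) = 2*x + 1.
φ(x) = sin(πx), so φ'(x) = π*cos(π*x).
Note φ(0) = φ(1) = 0, so the boundary term u·φ vanishes.
LHS = ∫_0^1 u(x) φ'(x) dx = ∫_0^1 (π*x^2*cos(π*x) + π*x*cos(π*x) - 2*π*cos(π*x)) dx. Term by term:
  ∫_0^1 -2*π*cos(π*x) dx = 0;  ∫_0^1 π*x*cos(π*x) dx = -2/π;  ∫_0^1 π*x^2*cos(π*x) dx = -2/π.
Sum: 0 − 2/π − 2/π = -4/π.
So LHS = -4/π.
∫_0^1 v(x) φ(x) dx = ∫_0^1 (4*x*sin(π*x) + 2*sin(π*x)) dx. Term by term:
  ∫_0^1 2*sin(π*x) dx = 4/π;  ∫_0^1 4*x*sin(π*x) dx = 4/π.
Sum: 4/π + 4/π = 8/π.
So RHS = -∫_0^1 v(x) φ(x) dx = -8/π.
LHS − RHS = 4/π ≠ 0, so the identity fails.
(For a valid weak derivative the identity must hold for EVERY test function, in particular this one. The failure shows v is NOT the weak derivative of u.)
Correct weak derivative would be u'(x) = 2*x + 1.


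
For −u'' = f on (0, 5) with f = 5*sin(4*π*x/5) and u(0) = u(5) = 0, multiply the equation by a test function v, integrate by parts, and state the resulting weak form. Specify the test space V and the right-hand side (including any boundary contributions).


V = H^1_0(0, 5) (so v(0) = v(5) = 0); weak form: ∫_0^5 u'v' dx = ∫_0^5 (5*sin(4*π*x/5)) v dx for all v ∈ V.

Multiply both sides by a test function v and integrate from 0 to 5:
  ∫_0^5 −u''(x) v(x) dx = ∫_0^5 f(x) v(x) dx.
Integrate the LHS by parts once:
  ∫_0^5 −u'' v dx = −[u'(x) v(x)]_0^5 + ∫_0^5 u'(x) v'(x) dx.
Thus ∫_0^5 u'(x) v'(x) dx = ∫_0^5 f(x) v(x) dx + [u'(x) v(x)]_0^5.
Choose V so that boundary terms are either known or forced to vanish.
u is Dirichlet: u(0) = u(5) = 0. Let V = H^1_0(0, 5); then v(0) = v(5) = 0, and [u' v]_0^5 = 0.
Weak formulation: find u (satisfying any essential BC) such that ∫_0^5 u'(x) v'(x) dx = ∫_0^5 f v dx for all v ∈ V.
Substituting f(x) = 5*sin(4*π*x/5), the right-hand side is ∫_0^5 (5*sin(4*π*x/5)) v dx.


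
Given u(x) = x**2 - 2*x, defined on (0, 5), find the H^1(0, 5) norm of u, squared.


||u||_{H^1}^2 = 760/3

The H^1 norm (squared) on an interval (0, L) is
  ||u||_{H^1}^2 = ∫_0^L u(x)^2 dx + ∫_0^L u'(x)^2 dx.
Compute u'(x) = 2*x - 2.
Then u(x)^2 = x**4 - 4*x**3 + 4*x**2 and u'(x)^2 = 4*x**2 - 8*x + 4.
Integrate each monomial from 0 to 5 using ∫_0^5 c·x^n dx = c·5^(n+1)/(n+1):
  ∫_0^5 u(x)^2 dx = ∫_0^5 (x^4 - 4*x^3 + 4*x^2) dx. Term by term:
    ∫_0^5 x^4 dx = 625;  ∫_0^5 -4*x^3 dx = -625;  ∫_0^5 4*x^2 dx = 500/3.
  Sum: 625 − 625 + 500/3 = 500/3.
  ∫_0^5 u'(x)^2 dx = ∫_0^5 (4*x^2 - 8*x + 4) dx. Term by term:
    ∫_0^5 4*x^2 dx = 500/3;  ∫_0^5 -8*x dx = -100;  ∫_0^5 4 dx = 20.
  Sum: 500/3 − 100 + 20 = 260/3.
Adding: ||u||_{H^1}^2 = 500/3 + 260/3 = 760/3.


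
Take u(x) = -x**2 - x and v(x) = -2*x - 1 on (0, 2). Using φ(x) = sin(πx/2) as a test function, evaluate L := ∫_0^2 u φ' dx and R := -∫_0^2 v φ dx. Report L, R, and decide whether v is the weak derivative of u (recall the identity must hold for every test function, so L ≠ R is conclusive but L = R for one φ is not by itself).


LHS = 12/π, RHS = 12/π. Yes, v = u' weakly.

u(x) = -x**2 - x, classical derivative u'(x) = -2*x - 1.
φ(x) = sin(πx/2), so φ'(x) = π*cos(π*x/2)/2.
Note φ(0) = φ(2) = 0, so the boundary term u·φ vanishes.
LHS = ∫_0^2 u(x) φ'(x) dx = ∫_0^2 (-π*x^2*cos(π*x/2)/2 - π*x*cos(π*x/2)/2) dx. Term by term:
  ∫_0^2 -π*x*cos(π*x/2)/2 dx = 4/π;  ∫_0^2 -π*x^2*cos(π*x/2)/2 dx = 8/π.
Sum: 4/π + 8/π = 12/π.
So LHS = 12/π.
∫_0^2 v(x) φ(x) dx = ∫_0^2 (-2*x*sin(π*x/2) - sin(π*x/2)) dx. Term by term:
  ∫_0^2 -sin(π*x/2) dx = -4/π;  ∫_0^2 -2*x*sin(π*x/2) dx = -8/π.
Sum: -4/π − 8/π = -12/π.
So RHS = -∫_0^2 v(x) φ(x) dx = 12/π.
LHS = RHS, so the identity holds for this test φ.
Moreover u is smooth here and v(x) = u'(x) = -2*x - 1 pointwise, so the identity holds for every test function. Hence v is the weak derivative of u.


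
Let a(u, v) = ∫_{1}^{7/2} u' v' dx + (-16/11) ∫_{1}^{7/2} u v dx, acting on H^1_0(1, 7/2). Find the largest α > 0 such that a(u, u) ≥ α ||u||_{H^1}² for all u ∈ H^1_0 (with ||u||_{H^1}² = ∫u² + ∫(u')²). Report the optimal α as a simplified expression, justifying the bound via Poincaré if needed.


α = 4*(-100 + 11*π^2)/(11*(25 + 4*π^2))

Coercivity of a(·,·) on H^1_0(1, 7/2) means a(u, u) ≥ α ||u||_{H^1}² for every u ∈ H^1_0.
The interval has length L = 5/2, and Poincaré/coercivity depend only on L. Here a(u, u) = ∫(u')² + (-16/11)·∫u².
Here c = -16/11 < 0 with |c| < (π/L)² = 4*π^2/25, so coercivity still holds. The condition a(u,u) ≥ α||u||_{H^1}² reads (1−α)∫(u')² ≥ (α−c)∫u². Any admissible α is ≤ 1 (rapidly oscillating u have ∫u²/∫(u')² → 0), and α = 1 would force 0 ≥ (1−c)∫u², impossible since c < 1; so 1−α > 0. By the sharp Poincaré inequality on H^1_0 of an interval of length L, ∫(u')² ≥ (π/L)²∫u² with equality for the first sine mode sin(π(x−x₀)/L) (x₀ the left endpoint), so the inequality holds for all u iff (1−α)(π/L)² ≥ α − c, i.e. α ≤ ((π/L)² + c)/((π/L)² + 1) = (1 + c(L/π)²)/(1 + (L/π)²). (Direct route, valid since c ≤ 0: Poincaré gives c∫u² ≥ c(L/π)²∫(u')², so a(u,u) ≥ (1 + c(L/π)²)∫(u')², while ||u||_{H^1}² ≤ (1 + (L/π)²)∫(u')²; dividing yields the same α.) With (π/L)² = 4*π^2/25 and c = -16/11, the largest admissible constant is α = ((π/L)² + c)/((π/L)² + 1).
Simplifying, α = 4*(-100 + 11*π^2)/(11*(25 + 4*π^2)).


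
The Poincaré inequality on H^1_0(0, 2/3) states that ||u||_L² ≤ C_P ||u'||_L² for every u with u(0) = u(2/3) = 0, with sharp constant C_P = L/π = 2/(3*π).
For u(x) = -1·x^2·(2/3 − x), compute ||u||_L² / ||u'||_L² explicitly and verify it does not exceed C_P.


||u||_L² / ||u'||_L² = sqrt(14)/21 < C_P = 2/(3*π).

u(x) = -1·x^2·(2/3 − x), so u'(x) = x*(9*x - 4)/3.
u(x) = -1·x^2·(2/3 − x) vanishes at x = 0 and x = 2/3, so u ∈ H^1_0(0, 2/3). Differentiate via the product rule and integrate the resulting polynomials term by term.
  ∫_0^2/3 u² dx = ∫_0^2/3 (x^6 - 4*x^5/3 + 4*x^4/9) dx. Term by term:
    ∫_0^2/3 x^6 dx = 128/15309;  ∫_0^2/3 -4*x^5/3 dx = -128/6561;  ∫_0^2/3 4*x^4/9 dx = 128/10935.
  Sum: 128/15309 − 128/6561 + 128/10935 = 128/229635.
  ∫_0^2/3 (u')² dx = ∫_0^2/3 (9*x^4 - 8*x^3 + 16*x^2/9) dx. Term by term:
    ∫_0^2/3 9*x^4 dx = 32/135;  ∫_0^2/3 -8*x^3 dx = -32/81;  ∫_0^2/3 16*x^2/9 dx = 128/729.
  Sum: 32/135 − 32/81 + 128/729 = 64/3645.
∫_0^2/3 u² dx = 128/229635, so ||u||_L² = 8*sqrt(70)/2835.
∫_0^2/3 (u')² dx = 64/3645, so ||u'||_L² = 8*sqrt(5)/135.
Ratio ||u||_L² / ||u'||_L² = sqrt(14)/21.
Sharp Poincaré constant on H^1_0(0, 2/3) is C_P = L/π = 2/(3*π), achieved by sin(3*π/2·x).
A polynomial bump cannot attain the sharp Poincaré constant (only the first sine eigenfunction does), so the ratio is strictly less than C_P, consistent with ||u||_L² ≤ C_P ||u'||_L².


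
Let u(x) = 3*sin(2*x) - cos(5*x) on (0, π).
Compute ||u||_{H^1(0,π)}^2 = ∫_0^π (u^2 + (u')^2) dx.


||u||_{H^1(0,π)}^2 = 208/7 + 71*π/2

u'(x) = 5*sin(5*x) + 6*cos(2*x).
Expand u² and (u')² and integrate term by term on (0, π), using: for integers n ≥ 1, ∫_0^π sin²(nx) dx = ∫_0^π cos²(nx) dx = π/2; for n ≠ n', ∫_0^π sin(nx)sin(n'x) dx = ∫_0^π cos(nx)cos(n'x) dx = 0; and by product-to-sum, ∫_0^π sin(nx)cos(n'x) dx = ½∫_0^π [sin((n+n')x) + sin((n−n')x)] dx, which is 0 when n+n' is even and 2n/(n²−n'²) when n+n' is odd (it need not vanish on (0, π)).
  u² squared terms: (-1)²·∫cos(5x)² dx = 1·π/2 = π/2;  (3)²·∫sin(2x)² dx = 9·π/2 = 9*π/2.
  u² cross terms: 2·(-1)·(3)·∫cos(5x)·sin(2x) dx = -6·(-4/21) = 8/7.
  So ∫_0^π u² dx = π/2 + 9*π/2 + 8/7 = 8/7 + 5*π.
  (u')² squared terms: (5)²·∫sin(5x)² dx = 25·π/2 = 25*π/2;  (6)²·∫cos(2x)² dx = 36·π/2 = 18*π.
  (u')² cross terms: 2·(5)·(6)·∫sin(5x)·cos(2x) dx = 60·(10/21) = 200/7.
  So ∫_0^π (u')² dx = 25*π/2 + 18*π + 200/7 = 200/7 + 61*π/2.
||u||_{H^1}^2 = (8/7 + 5*π) + (200/7 + 61*π/2) = 208/7 + 71*π/2.


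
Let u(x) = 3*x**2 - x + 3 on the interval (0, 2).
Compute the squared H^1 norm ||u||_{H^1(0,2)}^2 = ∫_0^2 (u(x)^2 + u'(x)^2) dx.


||u||_{H^1}^2 = 2464/15

The H^1 norm (squared) on an interval (0, L) is
  ||u||_{H^1}^2 = ∫_0^L u(x)^2 dx + ∫_0^L u'(x)^2 dx.
Compute u'(x) = 6*x - 1.
Then u(x)^2 = 9*x**4 - 6*x**3 + 19*x**2 - 6*x + 9 and u'(x)^2 = 36*x**2 - 12*x + 1.
Integrate each monomial from 0 to 2 using ∫_0^2 c·x^n dx = c·2^(n+1)/(n+1):
  ∫_0^2 u(x)^2 dx = ∫_0^2 (9*x^4 - 6*x^3 + 19*x^2 - 6*x + 9) dx. Term by term:
    ∫_0^2 9*x^4 dx = 288/5;  ∫_0^2 -6*x^3 dx = -24;  ∫_0^2 19*x^2 dx = 152/3;
    ∫_0^2 -6*x dx = -12;  ∫_0^2 9 dx = 18.
  Sum: 288/5 − 24 + 152/3 − 12 + 18 = 1354/15.
  ∫_0^2 u'(x)^2 dx = ∫_0^2 (36*x^2 - 12*x + 1) dx. Term by term:
    ∫_0^2 36*x^2 dx = 96;  ∫_0^2 -12*x dx = -24;  ∫_0^2 1 dx = 2.
  Sum: 96 − 24 + 2 = 74.
Adding: ||u||_{H^1}^2 = 1354/15 + 74 = 2464/15.


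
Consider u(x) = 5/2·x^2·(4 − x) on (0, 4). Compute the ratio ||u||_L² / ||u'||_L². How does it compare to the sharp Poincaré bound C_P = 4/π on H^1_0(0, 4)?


||u||_L² / ||u'||_L² = 2*sqrt(14)/7 < C_P = 4/π.

u(x) = 5/2·x^2·(4 − x), so u'(x) = 5*x*(8 - 3*x)/2.
u(x) = 5/2·x^2·(4 − x) vanishes at x = 0 and x = 4, so u ∈ H^1_0(0, 4). Differentiate via the product rule and integrate the resulting polynomials term by term.
  ∫_0^4 u² dx = ∫_0^4 (25*x^6/4 - 50*x^5 + 100*x^4) dx. Term by term:
    ∫_0^4 25*x^6/4 dx = 102400/7;  ∫_0^4 -50*x^5 dx = -102400/3;  ∫_0^4 100*x^4 dx = 20480.
  Sum: 102400/7 − 102400/3 + 20480 = 20480/21.
  ∫_0^4 (u')² dx = ∫_0^4 (225*x^4/4 - 300*x^3 + 400*x^2) dx. Term by term:
    ∫_0^4 225*x^4/4 dx = 11520;  ∫_0^4 -300*x^3 dx = -19200;  ∫_0^4 400*x^2 dx = 25600/3.
  Sum: 11520 − 19200 + 25600/3 = 2560/3.
∫_0^4 u² dx = 20480/21, so ||u||_L² = 64*sqrt(105)/21.
∫_0^4 (u')² dx = 2560/3, so ||u'||_L² = 16*sqrt(30)/3.
Ratio ||u||_L² / ||u'||_L² = 2*sqrt(14)/7.
Sharp Poincaré constant on H^1_0(0, 4) is C_P = L/π = 4/π, achieved by sin(π/4·x).
A polynomial bump cannot attain the sharp Poincaré constant (only the first sine eigenfunction does), so the ratio is strictly less than C_P, consistent with ||u||_L² ≤ C_P ||u'||_L².


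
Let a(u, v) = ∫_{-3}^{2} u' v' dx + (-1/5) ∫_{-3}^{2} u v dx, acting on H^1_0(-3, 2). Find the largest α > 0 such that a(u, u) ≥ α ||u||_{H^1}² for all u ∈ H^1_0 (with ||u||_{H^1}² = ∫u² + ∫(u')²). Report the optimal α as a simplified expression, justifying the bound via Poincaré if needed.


α = (-5 + π^2)/(π^2 + 25)

Coercivity of a(·,·) on H^1_0(-3, 2) means a(u, u) ≥ α ||u||_{H^1}² for every u ∈ H^1_0.
The interval has length L = 5, and Poincaré/coercivity depend only on L. Here a(u, u) = ∫(u')² + (-1/5)·∫u².
Here c = -1/5 < 0 with |c| < (π/L)² = π^2/25, so coercivity still holds. The condition a(u,u) ≥ α||u||_{H^1}² reads (1−α)∫(u')² ≥ (α−c)∫u². Any admissible α is ≤ 1 (rapidly oscillating u have ∫u²/∫(u')² → 0), and α = 1 would force 0 ≥ (1−c)∫u², impossible since c < 1; so 1−α > 0. By the sharp Poincaré inequality on H^1_0 of an interval of length L, ∫(u')² ≥ (π/L)²∫u² with equality for the first sine mode sin(π(x−x₀)/L) (x₀ the left endpoint), so the inequality holds for all u iff (1−α)(π/L)² ≥ α − c, i.e. α ≤ ((π/L)² + c)/((π/L)² + 1) = (1 + c(L/π)²)/(1 + (L/π)²). (Direct route, valid since c ≤ 0: Poincaré gives c∫u² ≥ c(L/π)²∫(u')², so a(u,u) ≥ (1 + c(L/π)²)∫(u')², while ||u||_{H^1}² ≤ (1 + (L/π)²)∫(u')²; dividing yields the same α.) With (π/L)² = π^2/25 and c = -1/5, the largest admissible constant is α = ((π/L)² + c)/((π/L)² + 1).
Simplifying, α = (-5 + π^2)/(π^2 + 25).


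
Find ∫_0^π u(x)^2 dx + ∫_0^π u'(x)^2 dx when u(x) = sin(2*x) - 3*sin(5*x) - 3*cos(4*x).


||u||_{H^1(0,π)}^2 = 340 + 196*π

u'(x) = 12*sin(4*x) + 2*cos(2*x) - 15*cos(5*x).
Expand u² and (u')² and integrate term by term on (0, π), using: for integers n ≥ 1, ∫_0^π sin²(nx) dx = ∫_0^π cos²(nx) dx = π/2; for n ≠ n', ∫_0^π sin(nx)sin(n'x) dx = ∫_0^π cos(nx)cos(n'x) dx = 0; and by product-to-sum, ∫_0^π sin(nx)cos(n'x) dx = ½∫_0^π [sin((n+n')x) + sin((n−n')x)] dx, which is 0 when n+n' is even and 2n/(n²−n'²) when n+n' is odd (it need not vanish on (0, π)).
  u² squared terms: (-3)²·∫cos(4x)² dx = 9·π/2 = 9*π/2;  (-3)²·∫sin(5x)² dx = 9·π/2 = 9*π/2;  (1)²·∫sin(2x)² dx = 1·π/2 = π/2.
  u² cross terms: 2·(-3)·(-3)·∫cos(4x)·sin(5x) dx = 18·(10/9) = 20;  2·(-3)·(1)·∫cos(4x)·sin(2x) dx = -6·(0) = 0;  2·(-3)·(1)·∫sin(5x)·sin(2x) dx = -6·(0) = 0.
  So ∫_0^π u² dx = 9*π/2 + 9*π/2 + π/2 + 20 + 0 + 0 = 20 + 19*π/2.
  (u')² squared terms: (-15)²·∫cos(5x)² dx = 225·π/2 = 225*π/2;  (2)²·∫cos(2x)² dx = 4·π/2 = 2*π;  (12)²·∫sin(4x)² dx = 144·π/2 = 72*π.
  (u')² cross terms: 2·(-15)·(2)·∫cos(5x)·cos(2x) dx = -60·(0) = 0;  2·(-15)·(12)·∫cos(5x)·sin(4x) dx = -360·(-8/9) = 320;  2·(2)·(12)·∫cos(2x)·sin(4x) dx = 48·(0) = 0.
  So ∫_0^π (u')² dx = 225*π/2 + 2*π + 72*π + 0 + 320 + 0 = 320 + 373*π/2.
||u||_{H^1}^2 = (20 + 19*π/2) + (320 + 373*π/2) = 340 + 196*π.


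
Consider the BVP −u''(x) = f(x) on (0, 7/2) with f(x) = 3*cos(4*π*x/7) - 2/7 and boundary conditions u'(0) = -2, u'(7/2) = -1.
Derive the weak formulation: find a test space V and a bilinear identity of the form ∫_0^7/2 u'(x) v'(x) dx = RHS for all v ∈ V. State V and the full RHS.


V = H^1(0, 7/2) (v unrestricted at boundary; u is determined up to an additive constant); weak form: ∫_0^7/2 u'v' dx = ∫_0^7/2 (3*cos(4*π*x/7) - 2/7) v dx − v(7/2) + 2·v(0) for all v ∈ V.

Multiply both sides by a test function v and integrate from 0 to 7/2:
  ∫_0^7/2 −u''(x) v(x) dx = ∫_0^7/2 f(x) v(x) dx.
Integrate the LHS by parts once:
  ∫_0^7/2 −u'' v dx = −[u'(x) v(x)]_0^7/2 + ∫_0^7/2 u'(x) v'(x) dx.
Thus ∫_0^7/2 u'(x) v'(x) dx = ∫_0^7/2 f(x) v(x) dx + [u'(x) v(x)]_0^7/2.
Choose V so that boundary terms are either known or forced to vanish.
u has inhomogeneous Neumann u'(0) = -2, u'(7/2) = -1. [u' v]_0^7/2 = (-1)·v(7/2) − (-2)·v(0) = − v(7/2) + 2·v(0). Take V = H^1(0, 7/2); boundary term becomes part of RHS.
Weak formulation: find u (satisfying any essential BC) such that ∫_0^7/2 u'(x) v'(x) dx = ∫_0^7/2 f v dx − v(7/2) + 2·v(0) for all v ∈ V (Neumann data are natural BCs: they enter the RHS as boundary terms).
Substituting f(x) = 3*cos(4*π*x/7) - 2/7, the right-hand side is ∫_0^7/2 (3*cos(4*π*x/7) - 2/7) v dx − v(7/2) + 2·v(0).
Compatibility check (pure Neumann): taking v ≡ 1 ∈ V gives 0 = ∫_0^7/2 f dx + (-1) − (-2), i.e. ∫_0^7/2 f dx must equal u'(0) − u'(7/2) = -1. Indeed ∫_0^7/2 (3*cos(4*π*x/7) - 2/7) dx = -1, so the data are compatible. The solution is then unique only up to an additive constant (fix it e.g. by requiring ∫_0^7/2 u dx = 0).


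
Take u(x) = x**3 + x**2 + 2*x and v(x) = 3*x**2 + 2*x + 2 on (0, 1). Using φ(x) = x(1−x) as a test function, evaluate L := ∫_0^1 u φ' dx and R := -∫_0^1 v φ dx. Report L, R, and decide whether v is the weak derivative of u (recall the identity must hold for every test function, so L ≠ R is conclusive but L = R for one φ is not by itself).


LHS = -13/20, RHS = -13/20. Yes, v = u' weakly.

u(x) = x**3 + x**2 + 2*x, classical derivative u'(x) = 3*x**2 + 2*x + 2.
φ(x) = x(1−x), so φ'(x) = 1 - 2*x.
Note φ(0) = φ(1) = 0, so the boundary term u·φ vanishes.
LHS = ∫_0^1 u(x) φ'(x) dx = ∫_0^1 (-2*x^4 - x^3 - 3*x^2 + 2*x) dx. Term by term:
  ∫_0^1 -2*x^4 dx = -2/5;  ∫_0^1 -x^3 dx = -1/4;  ∫_0^1 -3*x^2 dx = -1;
  ∫_0^1 2*x dx = 1.
Sum: -2/5 − 1/4 − 1 + 1 = -13/20.
So LHS = -13/20.
∫_0^1 v(x) φ(x) dx = ∫_0^1 (-3*x^4 + x^3 + 2*x) dx. Term by term:
  ∫_0^1 -3*x^4 dx = -3/5;  ∫_0^1 x^3 dx = 1/4;  ∫_0^1 2*x dx = 1.
Sum: -3/5 + 1/4 + 1 = 13/20.
So RHS = -∫_0^1 v(x) φ(x) dx = -13/20.
LHS = RHS, so the identity holds for this test φ.
Moreover u is smooth here and v(x) = u'(x) = 3*x**2 + 2*x + 2 pointwise, so the identity holds for every test function. Hence v is the weak derivative of u.


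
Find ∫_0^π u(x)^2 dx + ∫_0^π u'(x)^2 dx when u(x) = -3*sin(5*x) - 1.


||u||_{H^1(0,π)}^2 = 12/5 + 118*π

u'(x) = -15*cos(5*x).
Expand u² and (u')² and integrate term by term on (0, π), using: for integers n ≥ 1, ∫_0^π sin²(nx) dx = ∫_0^π cos²(nx) dx = π/2; for n ≠ n', ∫_0^π sin(nx)sin(n'x) dx = ∫_0^π cos(nx)cos(n'x) dx = 0; and by product-to-sum, ∫_0^π sin(nx)cos(n'x) dx = ½∫_0^π [sin((n+n')x) + sin((n−n')x)] dx, which is 0 when n+n' is even and 2n/(n²−n'²) when n+n' is odd (it need not vanish on (0, π)). For the constant mode: ∫_0^π 1 dx = π, ∫_0^π cos(nx) dx = 0, ∫_0^π sin(nx) dx = (1−(−1)^n)/n.
  u² squared terms: (-1)²·∫1 dx = 1·π = π;  (-3)²·∫sin(5x)² dx = 9·π/2 = 9*π/2.
  u² cross terms: 2·(-1)·(-3)·∫1·sin(5x) dx = 6·(2/5) = 12/5.
  So ∫_0^π u² dx = π + 9*π/2 + 12/5 = 12/5 + 11*π/2.
  (u')² squared terms: (-15)²·∫cos(5x)² dx = 225·π/2 = 225*π/2.
  So ∫_0^π (u')² dx = 225*π/2.
||u||_{H^1}^2 = (12/5 + 11*π/2) + (225*π/2) = 12/5 + 118*π.


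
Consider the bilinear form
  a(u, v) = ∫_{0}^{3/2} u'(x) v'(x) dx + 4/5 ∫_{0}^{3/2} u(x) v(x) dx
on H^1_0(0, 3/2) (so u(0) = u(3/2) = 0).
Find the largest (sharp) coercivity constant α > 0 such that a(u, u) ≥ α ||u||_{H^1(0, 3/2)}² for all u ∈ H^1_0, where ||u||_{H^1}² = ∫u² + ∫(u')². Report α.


α = 4*(9 + 5*π^2)/(5*(9 + 4*π^2))

Coercivity of a(·,·) on H^1_0(0, 3/2) means a(u, u) ≥ α ||u||_{H^1}² for every u ∈ H^1_0.
The interval has length L = 3/2, and Poincaré/coercivity depend only on L. Here a(u, u) = ∫(u')² + (4/5)·∫u².
Here 0 < c = 4/5 < 1. The condition a(u,u) ≥ α||u||_{H^1}² reads (1−α)∫(u')² ≥ (α−c)∫u². Any admissible α is ≤ 1 (rapidly oscillating u have ∫u²/∫(u')² → 0), and α = 1 would force 0 ≥ (1−c)∫u², impossible since c < 1; so 1−α > 0. By the sharp Poincaré inequality on H^1_0 of an interval of length L, ∫(u')² ≥ (π/L)²∫u² with equality for the first sine mode sin(π(x−x₀)/L) (x₀ the left endpoint), so the inequality holds for all u iff (1−α)(π/L)² ≥ α − c, i.e. α ≤ ((π/L)² + c)/((π/L)² + 1) = (1 + c(L/π)²)/(1 + (L/π)²). With (π/L)² = 4*π^2/9 and c = 4/5, the largest admissible constant is α = ((π/L)² + c)/((π/L)² + 1).
Simplifying, α = 4*(9 + 5*π^2)/(5*(9 + 4*π^2)).


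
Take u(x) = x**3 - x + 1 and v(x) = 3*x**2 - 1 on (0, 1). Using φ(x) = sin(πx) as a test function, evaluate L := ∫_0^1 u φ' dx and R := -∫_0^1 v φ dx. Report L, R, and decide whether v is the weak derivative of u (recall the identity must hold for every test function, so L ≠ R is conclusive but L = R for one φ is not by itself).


LHS = (12 - π^2)/π^3, RHS = (12 - π^2)/π^3. Yes, v = u' weakly.

u(x) = x**3 - x + 1, classical derivative u'(x) = 3*x**2 - 1.
φ(x) = sin(πx), so φ'(x) = π*cos(π*x).
Note φ(0) = φ(1) = 0, so the boundary term u·φ vanishes.
LHS = ∫_0^1 u(x) φ'(x) dx = ∫_0^1 (π*x^3*cos(π*x) - π*x*cos(π*x) + π*cos(π*x)) dx. Term by term:
  ∫_0^1 π*cos(π*x) dx = 0;  ∫_0^1 π*x^3*cos(π*x) dx = -3/π + 12/π^3;  ∫_0^1 -π*x*cos(π*x) dx = 2/π.
Sum: 0 + -3/π + 12/π^3 + 2/π = (12 - π^2)/π^3.
So LHS = (12 - π^2)/π^3.
∫_0^1 v(x) φ(x) dx = ∫_0^1 (3*x^2*sin(π*x) - sin(π*x)) dx. Term by term:
  ∫_0^1 -sin(π*x) dx = -2/π;  ∫_0^1 3*x^2*sin(π*x) dx = -12/π^3 + 3/π.
Sum: -2/π + -12/π^3 + 3/π = (-12 + π^2)/π^3.
So RHS = -∫_0^1 v(x) φ(x) dx = (12 - π^2)/π^3.
LHS = RHS, so the identity holds for this test φ.
Moreover u is smooth here and v(x) = u'(x) = 3*x**2 - 1 pointwise, so the identity holds for every test function. Hence v is the weak derivative of u.


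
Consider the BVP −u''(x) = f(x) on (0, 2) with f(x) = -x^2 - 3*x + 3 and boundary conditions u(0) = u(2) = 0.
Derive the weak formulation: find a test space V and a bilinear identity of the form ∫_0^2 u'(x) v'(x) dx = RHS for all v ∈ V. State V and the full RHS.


V = H^1_0(0, 2) (so v(0) = v(2) = 0); weak form: ∫_0^2 u'v' dx = ∫_0^2 (-x^2 - 3*x + 3) v dx for all v ∈ V.

Multiply both sides by a test function v and integrate from 0 to 2:
  ∫_0^2 −u''(x) v(x) dx = ∫_0^2 f(x) v(x) dx.
Integrate the LHS by parts once:
  ∫_0^2 −u'' v dx = −[u'(x) v(x)]_0^2 + ∫_0^2 u'(x) v'(x) dx.
Thus ∫_0^2 u'(x) v'(x) dx = ∫_0^2 f(x) v(x) dx + [u'(x) v(x)]_0^2.
Choose V so that boundary terms are either known or forced to vanish.
u is Dirichlet: u(0) = u(2) = 0. Let V = H^1_0(0, 2); then v(0) = v(2) = 0, and [u' v]_0^2 = 0.
Weak formulation: find u (satisfying any essential BC) such that ∫_0^2 u'(x) v'(x) dx = ∫_0^2 f v dx for all v ∈ V.
Substituting f(x) = -x^2 - 3*x + 3, the right-hand side is ∫_0^2 (-x^2 - 3*x + 3) v dx.


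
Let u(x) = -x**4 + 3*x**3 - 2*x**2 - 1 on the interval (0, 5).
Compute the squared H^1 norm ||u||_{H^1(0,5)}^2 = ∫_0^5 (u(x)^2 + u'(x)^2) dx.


||u||_{H^1}^2 = 23179385/252

The H^1 norm (squared) on an interval (0, L) is
  ||u||_{H^1}^2 = ∫_0^L u(x)^2 dx + ∫_0^L u'(x)^2 dx.
Compute u'(x) = -4*x**3 + 9*x**2 - 4*x.
Then u(x)^2 = x**8 - 6*x**7 + 13*x**6 - 12*x**5 + 6*x**4 - 6*x**3 + 4*x**2 + 1 and u'(x)^2 = 16*x**6 - 72*x**5 + 113*x**4 - 72*x**3 + 16*x**2.
Integrate each monomial from 0 to 5 using ∫_0^5 c·x^n dx = c·5^(n+1)/(n+1):
  ∫_0^5 u(x)^2 dx = ∫_0^5 (x^8 - 6*x^7 + 13*x^6 - 12*x^5 + 6*x^4 - 6*x^3 + 4*x^2 + 1) dx. Term by term:
    ∫_0^5 x^8 dx = 1953125/9;  ∫_0^5 -6*x^7 dx = -1171875/4;  ∫_0^5 13*x^6 dx = 1015625/7;
    ∫_0^5 -12*x^5 dx = -31250;  ∫_0^5 6*x^4 dx = 3750;  ∫_0^5 -6*x^3 dx = -1875/2;
    ∫_0^5 4*x^2 dx = 500/3;  ∫_0^5 1 dx = 5.
  Sum: 1953125/9 − 1171875/4 + 1015625/7 − 31250 + 3750 − 1875/2 + 500/3 + 5 = 10298885/252.
  ∫_0^5 u'(x)^2 dx = ∫_0^5 (16*x^6 - 72*x^5 + 113*x^4 - 72*x^3 + 16*x^2) dx. Term by term:
    ∫_0^5 16*x^6 dx = 1250000/7;  ∫_0^5 -72*x^5 dx = -187500;  ∫_0^5 113*x^4 dx = 70625;
    ∫_0^5 -72*x^3 dx = -11250;  ∫_0^5 16*x^2 dx = 2000/3.
  Sum: 1250000/7 − 187500 + 70625 − 11250 + 2000/3 = 1073375/21.
Adding: ||u||_{H^1}^2 = 10298885/252 + 1073375/21 = 23179385/252.


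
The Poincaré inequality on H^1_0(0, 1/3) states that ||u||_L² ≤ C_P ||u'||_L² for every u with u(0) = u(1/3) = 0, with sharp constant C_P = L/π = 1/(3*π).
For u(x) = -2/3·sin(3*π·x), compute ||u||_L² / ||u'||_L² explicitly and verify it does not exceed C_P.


||u||_L² / ||u'||_L² = 1/(3*π) = C_P.

u(x) = -2/3·sin(3*π·x), so u'(x) = -2*π*cos(3*π*x).
Writing u(x) = A·sin(kπx/L) with A = -2/3 and k = 1, use ∫_0^L sin²(kπx/L) dx = L/2 and ∫_0^L cos²(kπx/L) dx = L/2.
u² = 4/9·sin²(3*π·x) and (u')² = 4*π^2·cos²(3*π·x), and each of sin², cos² integrates to L/2 = 1/6 over (0, 1/3).
∫_0^1/3 u² dx = 2/27, so ||u||_L² = sqrt(6)/9.
∫_0^1/3 (u')² dx = 2*π^2/3, so ||u'||_L² = sqrt(6)*π/3.
Ratio ||u||_L² / ||u'||_L² = 1/(3*π).
Sharp Poincaré constant on H^1_0(0, 1/3) is C_P = L/π = 1/(3*π), achieved by sin(3*π·x).
This is the k = 1 eigenfunction (up to amplitude), so the ratio equals the sharp Poincaré constant exactly.


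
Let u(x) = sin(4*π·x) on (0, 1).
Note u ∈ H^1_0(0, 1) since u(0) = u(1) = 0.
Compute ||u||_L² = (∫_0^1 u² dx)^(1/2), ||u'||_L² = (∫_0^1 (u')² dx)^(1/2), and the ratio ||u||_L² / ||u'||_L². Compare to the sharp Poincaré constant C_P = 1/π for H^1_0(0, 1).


||u||_L² / ||u'||_L² = 1/(4*π) < C_P = 1/π.

u(x) = sin(4*π·x), so u'(x) = 4*π*cos(4*π*x).
Writing u(x) = A·sin(kπx/L) with A = 1 and k = 4, use ∫_0^L sin²(kπx/L) dx = L/2 and ∫_0^L cos²(kπx/L) dx = L/2.
u² = 1·sin²(4*π·x) and (u')² = 16*π^2·cos²(4*π·x), and each of sin², cos² integrates to L/2 = 1/2 over (0, 1).
∫_0^1 u² dx = 1/2, so ||u||_L² = sqrt(2)/2.
∫_0^1 (u')² dx = 8*π^2, so ||u'||_L² = 2*sqrt(2)*π.
Ratio ||u||_L² / ||u'||_L² = 1/(4*π).
Sharp Poincaré constant on H^1_0(0, 1) is C_P = L/π = 1/π, achieved by sin(π·x).
This is the k = 4 harmonic; the ratio L/(kπ) is strictly less than C_P = L/π, consistent with the sharp inequality ||u||_L² ≤ C_P ||u'||_L².


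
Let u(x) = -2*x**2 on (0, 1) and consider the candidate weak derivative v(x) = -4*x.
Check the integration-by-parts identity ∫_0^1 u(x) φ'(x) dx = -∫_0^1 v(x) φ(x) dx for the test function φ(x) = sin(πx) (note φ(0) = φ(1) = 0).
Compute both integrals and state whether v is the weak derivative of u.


LHS = 4/π, RHS = 4/π. Yes, v = u' weakly.

u(x) = -2*x**2, classical derivative u'(x) = -4*x.
φ(x) = sin(πx), so φ'(x) = π*cos(π*x).
Note φ(0) = φ(1) = 0, so the boundary term u·φ vanishes.
LHS = ∫_0^1 u(x) φ'(x) dx = ∫_0^1 (-2*π*x^2*cos(π*x)) dx. Term by term:
  ∫_0^1 -2*π*x^2*cos(π*x) dx = 4/π.
So LHS = 4/π.
∫_0^1 v(x) φ(x) dx = ∫_0^1 (-4*x*sin(π*x)) dx. Term by term:
  ∫_0^1 -4*x*sin(π*x) dx = -4/π.
So RHS = -∫_0^1 v(x) φ(x) dx = 4/π.
LHS = RHS, so the identity holds for this test φ.
Moreover u is smooth here and v(x) = u'(x) = -4*x pointwise, so the identity holds for every test function. Hence v is the weak derivative of u.


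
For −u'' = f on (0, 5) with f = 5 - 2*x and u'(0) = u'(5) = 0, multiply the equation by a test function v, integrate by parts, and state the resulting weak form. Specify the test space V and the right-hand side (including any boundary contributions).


V = H^1(0, 5) (no boundary constraint on v; u is determined up to an additive constant); weak form: ∫_0^5 u'v' dx = ∫_0^5 (5 - 2*x) v dx for all v ∈ V.

Multiply both sides by a test function v and integrate from 0 to 5:
  ∫_0^5 −u''(x) v(x) dx = ∫_0^5 f(x) v(x) dx.
Integrate the LHS by parts once:
  ∫_0^5 −u'' v dx = −[u'(x) v(x)]_0^5 + ∫_0^5 u'(x) v'(x) dx.
Thus ∫_0^5 u'(x) v'(x) dx = ∫_0^5 f(x) v(x) dx + [u'(x) v(x)]_0^5.
Choose V so that boundary terms are either known or forced to vanish.
u has homogeneous Neumann: u'(0) = u'(5) = 0. So [u' v]_0^5 = 0·v(5) − 0·v(0) = 0 for any v; take V = H^1(0, 5).
Weak formulation: find u (satisfying any essential BC) such that ∫_0^5 u'(x) v'(x) dx = ∫_0^5 f v dx for all v ∈ V (homogeneous Neumann, so boundary terms vanish).
Substituting f(x) = 5 - 2*x, the right-hand side is ∫_0^5 (5 - 2*x) v dx.
Compatibility check (pure Neumann): taking v ≡ 1 ∈ V gives 0 = ∫_0^5 f dx + (0) − (0), i.e. ∫_0^5 f dx must equal u'(0) − u'(5) = 0. Indeed ∫_0^5 (5 - 2*x) dx = 0, so the data are compatible. The solution is then unique only up to an additive constant (fix it e.g. by requiring ∫_0^5 u dx = 0).


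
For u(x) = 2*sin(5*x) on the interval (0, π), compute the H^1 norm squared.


||u||_{H^1(0,π)}^2 = 52*π

u'(x) = 10*cos(5*x).
Expand u² and (u')² and integrate term by term on (0, π), using: for integers n ≥ 1, ∫_0^π sin²(nx) dx = ∫_0^π cos²(nx) dx = π/2; for n ≠ n', ∫_0^π sin(nx)sin(n'x) dx = ∫_0^π cos(nx)cos(n'x) dx = 0; and by product-to-sum, ∫_0^π sin(nx)cos(n'x) dx = ½∫_0^π [sin((n+n')x) + sin((n−n')x)] dx, which is 0 when n+n' is even and 2n/(n²−n'²) when n+n' is odd (it need not vanish on (0, π)).
  u² squared terms: (2)²·∫sin(5x)² dx = 4·π/2 = 2*π.
  So ∫_0^π u² dx = 2*π.
  (u')² squared terms: (10)²·∫cos(5x)² dx = 100·π/2 = 50*π.
  So ∫_0^π (u')² dx = 50*π.
||u||_{H^1}^2 = (2*π) + (50*π) = 52*π.


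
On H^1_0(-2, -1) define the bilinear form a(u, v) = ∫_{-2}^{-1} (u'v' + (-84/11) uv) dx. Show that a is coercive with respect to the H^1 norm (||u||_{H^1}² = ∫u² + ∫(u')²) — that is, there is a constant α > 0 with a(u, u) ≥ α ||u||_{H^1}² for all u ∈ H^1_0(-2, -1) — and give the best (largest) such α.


α = (-84/11 + π^2)/(1 + π^2)

Coercivity of a(·,·) on H^1_0(-2, -1) means a(u, u) ≥ α ||u||_{H^1}² for every u ∈ H^1_0.
The interval has length L = 1, and Poincaré/coercivity depend only on L. Here a(u, u) = ∫(u')² + (-84/11)·∫u².
Here c = -84/11 < 0 with |c| < (π/L)² = π^2, so coercivity still holds. The condition a(u,u) ≥ α||u||_{H^1}² reads (1−α)∫(u')² ≥ (α−c)∫u². Any admissible α is ≤ 1 (rapidly oscillating u have ∫u²/∫(u')² → 0), and α = 1 would force 0 ≥ (1−c)∫u², impossible since c < 1; so 1−α > 0. By the sharp Poincaré inequality on H^1_0 of an interval of length L, ∫(u')² ≥ (π/L)²∫u² with equality for the first sine mode sin(π(x−x₀)/L) (x₀ the left endpoint), so the inequality holds for all u iff (1−α)(π/L)² ≥ α − c, i.e. α ≤ ((π/L)² + c)/((π/L)² + 1) = (1 + c(L/π)²)/(1 + (L/π)²). (Direct route, valid since c ≤ 0: Poincaré gives c∫u² ≥ c(L/π)²∫(u')², so a(u,u) ≥ (1 + c(L/π)²)∫(u')², while ||u||_{H^1}² ≤ (1 + (L/π)²)∫(u')²; dividing yields the same α.) With (π/L)² = π^2 and c = -84/11, the largest admissible constant is α = ((π/L)² + c)/((π/L)² + 1).
Simplifying, α = (-84/11 + π^2)/(1 + π^2).


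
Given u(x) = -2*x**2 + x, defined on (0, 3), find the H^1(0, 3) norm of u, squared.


||u||_{H^1}^2 = 1167/5

The H^1 norm (squared) on an interval (0, L) is
  ||u||_{H^1}^2 = ∫_0^L u(x)^2 dx + ∫_0^L u'(x)^2 dx.
Compute u'(x) = 1 - 4*x.
Then u(x)^2 = 4*x**4 - 4*x**3 + x**2 and u'(x)^2 = 16*x**2 - 8*x + 1.
Integrate each monomial from 0 to 3 using ∫_0^3 c·x^n dx = c·3^(n+1)/(n+1):
  ∫_0^3 u(x)^2 dx = ∫_0^3 (4*x^4 - 4*x^3 + x^2) dx. Term by term:
    ∫_0^3 4*x^4 dx = 972/5;  ∫_0^3 -4*x^3 dx = -81;  ∫_0^3 x^2 dx = 9.
  Sum: 972/5 − 81 + 9 = 612/5.
  ∫_0^3 u'(x)^2 dx = ∫_0^3 (16*x^2 - 8*x + 1) dx. Term by term:
    ∫_0^3 16*x^2 dx = 144;  ∫_0^3 -8*x dx = -36;  ∫_0^3 1 dx = 3.
  Sum: 144 − 36 + 3 = 111.
Adding: ||u||_{H^1}^2 = 612/5 + 111 = 1167/5.


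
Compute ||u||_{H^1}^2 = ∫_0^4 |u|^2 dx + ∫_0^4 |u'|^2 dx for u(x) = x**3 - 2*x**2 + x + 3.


||u||_{H^1}^2 = 10728/7

The H^1 norm (squared) on an interval (0, L) is
  ||u||_{H^1}^2 = ∫_0^L u(x)^2 dx + ∫_0^L u'(x)^2 dx.
Compute u'(x) = 3*x**2 - 4*x + 1.
Then u(x)^2 = x**6 - 4*x**5 + 6*x**4 + 2*x**3 - 11*x**2 + 6*x + 9 and u'(x)^2 = 9*x**4 - 24*x**3 + 22*x**2 - 8*x + 1.
Integrate each monomial from 0 to 4 using ∫_0^4 c·x^n dx = c·4^(n+1)/(n+1):
  ∫_0^4 u(x)^2 dx = ∫_0^4 (x^6 - 4*x^5 + 6*x^4 + 2*x^3 - 11*x^2 + 6*x + 9) dx. Term by term:
    ∫_0^4 x^6 dx = 16384/7;  ∫_0^4 -4*x^5 dx = -8192/3;  ∫_0^4 6*x^4 dx = 6144/5;
    ∫_0^4 2*x^3 dx = 128;  ∫_0^4 -11*x^2 dx = -704/3;  ∫_0^4 6*x dx = 48;
    ∫_0^4 9 dx = 36.
  Sum: 16384/7 − 8192/3 + 6144/5 + 128 − 704/3 + 48 + 36 = 85684/105.
  ∫_0^4 u'(x)^2 dx = ∫_0^4 (9*x^4 - 24*x^3 + 22*x^2 - 8*x + 1) dx. Term by term:
    ∫_0^4 9*x^4 dx = 9216/5;  ∫_0^4 -24*x^3 dx = -1536;  ∫_0^4 22*x^2 dx = 1408/3;
    ∫_0^4 -8*x dx = -64;  ∫_0^4 1 dx = 4.
  Sum: 9216/5 − 1536 + 1408/3 − 64 + 4 = 10748/15.
Adding: ||u||_{H^1}^2 = 85684/105 + 10748/15 = 10728/7.


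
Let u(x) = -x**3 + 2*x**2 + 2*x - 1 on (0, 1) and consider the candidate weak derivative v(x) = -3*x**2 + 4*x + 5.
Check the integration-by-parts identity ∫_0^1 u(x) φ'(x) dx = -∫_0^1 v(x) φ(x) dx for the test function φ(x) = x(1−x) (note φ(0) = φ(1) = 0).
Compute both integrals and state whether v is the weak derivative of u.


LHS = -31/60, RHS = -61/60. No, v is not the weak derivative of u.

u(x) = -x**3 + 2*x**2 + 2*x - 1, classical derivative u'(x) = -3*x**2 + 4*x + 2.
φ(x) = x(1−x), so φ'(x) = 1 - 2*x.
Note φ(0) = φ(1) = 0, so the boundary term u·φ vanishes.
LHS = ∫_0^1 u(x) φ'(x) dx = ∫_0^1 (2*x^4 - 5*x^3 - 2*x^2 + 4*x - 1) dx. Term by term:
  ∫_0^1 2*x^4 dx = 2/5;  ∫_0^1 -5*x^3 dx = -5/4;  ∫_0^1 -2*x^2 dx = -2/3;
  ∫_0^1 4*x dx = 2;  ∫_0^1 -1 dx = -1.
Sum: 2/5 − 5/4 − 2/3 + 2 − 1 = -31/60.
So LHS = -31/60.
∫_0^1 v(x) φ(x) dx = ∫_0^1 (3*x^4 - 7*x^3 - x^2 + 5*x) dx. Term by term:
  ∫_0^1 3*x^4 dx = 3/5;  ∫_0^1 -7*x^3 dx = -7/4;  ∫_0^1 -x^2 dx = -1/3;
  ∫_0^1 5*x dx = 5/2.
Sum: 3/5 − 7/4 − 1/3 + 5/2 = 61/60.
So RHS = -∫_0^1 v(x) φ(x) dx = -61/60.
LHS − RHS = 1/2 ≠ 0, so the identity fails.
(For a valid weak derivative the identity must hold for EVERY test function, in particular this one. The failure shows v is NOT the weak derivative of u.)
Correct weak derivative would be u'(x) = -3*x**2 + 4*x + 2.


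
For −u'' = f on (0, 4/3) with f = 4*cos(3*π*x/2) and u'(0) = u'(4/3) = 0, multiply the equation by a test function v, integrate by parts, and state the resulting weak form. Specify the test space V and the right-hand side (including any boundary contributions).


V = H^1(0, 4/3) (no boundary constraint on v; u is determined up to an additive constant); weak form: ∫_0^4/3 u'v' dx = ∫_0^4/3 (4*cos(3*π*x/2)) v dx for all v ∈ V.

Multiply both sides by a test function v and integrate from 0 to 4/3:
  ∫_0^4/3 −u''(x) v(x) dx = ∫_0^4/3 f(x) v(x) dx.
Integrate the LHS by parts once:
  ∫_0^4/3 −u'' v dx = −[u'(x) v(x)]_0^4/3 + ∫_0^4/3 u'(x) v'(x) dx.
Thus ∫_0^4/3 u'(x) v'(x) dx = ∫_0^4/3 f(x) v(x) dx + [u'(x) v(x)]_0^4/3.
Choose V so that boundary terms are either known or forced to vanish.
u has homogeneous Neumann: u'(0) = u'(4/3) = 0. So [u' v]_0^4/3 = 0·v(4/3) − 0·v(0) = 0 for any v; take V = H^1(0, 4/3).
Weak formulation: find u (satisfying any essential BC) such that ∫_0^4/3 u'(x) v'(x) dx = ∫_0^4/3 f v dx for all v ∈ V (homogeneous Neumann, so boundary terms vanish).
Substituting f(x) = 4*cos(3*π*x/2), the right-hand side is ∫_0^4/3 (4*cos(3*π*x/2)) v dx.
Compatibility check (pure Neumann): taking v ≡ 1 ∈ V gives 0 = ∫_0^4/3 f dx + (0) − (0), i.e. ∫_0^4/3 f dx must equal u'(0) − u'(4/3) = 0. Indeed ∫_0^4/3 (4*cos(3*π*x/2)) dx = 0, so the data are compatible. The solution is then unique only up to an additive constant (fix it e.g. by requiring ∫_0^4/3 u dx = 0).


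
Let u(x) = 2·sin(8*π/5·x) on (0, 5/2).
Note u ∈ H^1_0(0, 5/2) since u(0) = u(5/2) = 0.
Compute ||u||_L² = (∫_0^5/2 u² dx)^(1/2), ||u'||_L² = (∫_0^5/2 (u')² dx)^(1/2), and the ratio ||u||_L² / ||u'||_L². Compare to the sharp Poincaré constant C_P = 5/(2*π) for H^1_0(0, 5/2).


||u||_L² / ||u'||_L² = 5/(8*π) < C_P = 5/(2*π).

u(x) = 2·sin(8*π/5·x), so u'(x) = 16*π*cos(8*π*x/5)/5.
Writing u(x) = A·sin(kπx/L) with A = 2 and k = 4, use ∫_0^L sin²(kπx/L) dx = L/2 and ∫_0^L cos²(kπx/L) dx = L/2.
u² = 4·sin²(8*π/5·x) and (u')² = 256*π^2/25·cos²(8*π/5·x), and each of sin², cos² integrates to L/2 = 5/4 over (0, 5/2).
∫_0^5/2 u² dx = 5, so ||u||_L² = sqrt(5).
∫_0^5/2 (u')² dx = 64*π^2/5, so ||u'||_L² = 8*sqrt(5)*π/5.
Ratio ||u||_L² / ||u'||_L² = 5/(8*π).
Sharp Poincaré constant on H^1_0(0, 5/2) is C_P = L/π = 5/(2*π), achieved by sin(2*π/5·x).
This is the k = 4 harmonic; the ratio L/(kπ) is strictly less than C_P = L/π, consistent with the sharp inequality ||u||_L² ≤ C_P ||u'||_L².


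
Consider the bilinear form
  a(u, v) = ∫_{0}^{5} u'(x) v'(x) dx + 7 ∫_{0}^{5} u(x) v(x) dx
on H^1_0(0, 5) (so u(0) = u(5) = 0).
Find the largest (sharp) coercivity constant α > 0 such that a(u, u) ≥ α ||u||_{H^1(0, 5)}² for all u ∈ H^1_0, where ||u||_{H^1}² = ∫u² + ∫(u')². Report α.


α = 1

Coercivity of a(·,·) on H^1_0(0, 5) means a(u, u) ≥ α ||u||_{H^1}² for every u ∈ H^1_0.
The interval has length L = 5, and Poincaré/coercivity depend only on L. Here a(u, u) = ∫(u')² + (7)·∫u².
Here c = 7 ≥ 1, so a(u,u) = ∫(u')² + c∫u² ≥ ∫(u')² + ∫u² = ||u||_{H^1}², i.e. α = 1 works. No larger α is possible: a(u,u) ≥ α||u||_{H^1}² means (1−α)∫(u')² ≥ (α−c)∫u², and for the modes u_n = sin(nπ(x−x₀)/L) (x₀ the left endpoint) one has ∫u_n²/∫(u_n')² = (L/(nπ))² → 0, so a(u_n,u_n)/||u_n||_{H^1}² → 1. Hence the optimal constant is α = 1.
Therefore α = 1.


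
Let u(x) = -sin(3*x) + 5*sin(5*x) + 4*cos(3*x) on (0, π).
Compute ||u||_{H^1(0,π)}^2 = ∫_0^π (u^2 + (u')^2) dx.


||u||_{H^1(0,π)}^2 = 410*π

u'(x) = -12*sin(3*x) - 3*cos(3*x) + 25*cos(5*x).
Expand u² and (u')² and integrate term by term on (0, π), using: for integers n ≥ 1, ∫_0^π sin²(nx) dx = ∫_0^π cos²(nx) dx = π/2; for n ≠ n', ∫_0^π sin(nx)sin(n'x) dx = ∫_0^π cos(nx)cos(n'x) dx = 0; and by product-to-sum, ∫_0^π sin(nx)cos(n'x) dx = ½∫_0^π [sin((n+n')x) + sin((n−n')x)] dx, which is 0 when n+n' is even and 2n/(n²−n'²) when n+n' is odd (it need not vanish on (0, π)).
  u² squared terms: (-1)²·∫sin(3x)² dx = 1·π/2 = π/2;  (4)²·∫cos(3x)² dx = 16·π/2 = 8*π;  (5)²·∫sin(5x)² dx = 25·π/2 = 25*π/2.
  u² cross terms: 2·(-1)·(4)·∫sin(3x)·cos(3x) dx = -8·(0) = 0;  2·(-1)·(5)·∫sin(3x)·sin(5x) dx = -10·(0) = 0;  2·(4)·(5)·∫cos(3x)·sin(5x) dx = 40·(0) = 0.
  So ∫_0^π u² dx = π/2 + 8*π + 25*π/2 + 0 + 0 + 0 = 21*π.
  (u')² squared terms: (-12)²·∫sin(3x)² dx = 144·π/2 = 72*π;  (-3)²·∫cos(3x)² dx = 9·π/2 = 9*π/2;  (25)²·∫cos(5x)² dx = 625·π/2 = 625*π/2.
  (u')² cross terms: 2·(-12)·(-3)·∫sin(3x)·cos(3x) dx = 72·(0) = 0;  2·(-12)·(25)·∫sin(3x)·cos(5x) dx = -600·(0) = 0;  2·(-3)·(25)·∫cos(3x)·cos(5x) dx = -150·(0) = 0.
  So ∫_0^π (u')² dx = 72*π + 9*π/2 + 625*π/2 + 0 + 0 + 0 = 389*π.
||u||_{H^1}^2 = (21*π) + (389*π) = 410*π.


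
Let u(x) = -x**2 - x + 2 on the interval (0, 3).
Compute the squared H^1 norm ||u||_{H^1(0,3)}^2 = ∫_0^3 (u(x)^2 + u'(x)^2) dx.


||u||_{H^1}^2 = 1131/10

The H^1 norm (squared) on an interval (0, L) is
  ||u||_{H^1}^2 = ∫_0^L u(x)^2 dx + ∫_0^L u'(x)^2 dx.
Compute u'(x) = -2*x - 1.
Then u(x)^2 = x**4 + 2*x**3 - 3*x**2 - 4*x + 4 and u'(x)^2 = 4*x**2 + 4*x + 1.
Integrate each monomial from 0 to 3 using ∫_0^3 c·x^n dx = c·3^(n+1)/(n+1):
  ∫_0^3 u(x)^2 dx = ∫_0^3 (x^4 + 2*x^3 - 3*x^2 - 4*x + 4) dx. Term by term:
    ∫_0^3 x^4 dx = 243/5;  ∫_0^3 2*x^3 dx = 81/2;  ∫_0^3 -3*x^2 dx = -27;
    ∫_0^3 -4*x dx = -18;  ∫_0^3 4 dx = 12.
  Sum: 243/5 + 81/2 − 27 − 18 + 12 = 561/10.
  ∫_0^3 u'(x)^2 dx = ∫_0^3 (4*x^2 + 4*x + 1) dx. Term by term:
    ∫_0^3 4*x^2 dx = 36;  ∫_0^3 4*x dx = 18;  ∫_0^3 1 dx = 3.
  Sum: 36 + 18 + 3 = 57.
Adding: ||u||_{H^1}^2 = 561/10 + 57 = 1131/10.


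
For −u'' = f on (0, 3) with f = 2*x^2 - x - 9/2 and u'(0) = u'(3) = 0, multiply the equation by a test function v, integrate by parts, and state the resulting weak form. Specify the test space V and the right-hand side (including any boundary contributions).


V = H^1(0, 3) (no boundary constraint on v; u is determined up to an additive constant); weak form: ∫_0^3 u'v' dx = ∫_0^3 (2*x^2 - x - 9/2) v dx for all v ∈ V.

Multiply both sides by a test function v and integrate from 0 to 3:
  ∫_0^3 −u''(x) v(x) dx = ∫_0^3 f(x) v(x) dx.
Integrate the LHS by parts once:
  ∫_0^3 −u'' v dx = −[u'(x) v(x)]_0^3 + ∫_0^3 u'(x) v'(x) dx.
Thus ∫_0^3 u'(x) v'(x) dx = ∫_0^3 f(x) v(x) dx + [u'(x) v(x)]_0^3.
Choose V so that boundary terms are either known or forced to vanish.
u has homogeneous Neumann: u'(0) = u'(3) = 0. So [u' v]_0^3 = 0·v(3) − 0·v(0) = 0 for any v; take V = H^1(0, 3).
Weak formulation: find u (satisfying any essential BC) such that ∫_0^3 u'(x) v'(x) dx = ∫_0^3 f v dx for all v ∈ V (homogeneous Neumann, so boundary terms vanish).
Substituting f(x) = 2*x^2 - x - 9/2, the right-hand side is ∫_0^3 (2*x^2 - x - 9/2) v dx.
Compatibility check (pure Neumann): taking v ≡ 1 ∈ V gives 0 = ∫_0^3 f dx + (0) − (0), i.e. ∫_0^3 f dx must equal u'(0) − u'(3) = 0. Indeed ∫_0^3 (2*x^2 - x - 9/2) dx = 0, so the data are compatible. The solution is then unique only up to an additive constant (fix it e.g. by requiring ∫_0^3 u dx = 0).
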